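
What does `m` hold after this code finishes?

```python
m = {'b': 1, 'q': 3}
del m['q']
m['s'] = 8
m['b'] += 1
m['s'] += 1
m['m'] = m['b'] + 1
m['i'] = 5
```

{'b': 2, 's': 9, 'm': 3, 'i': 5}

del 'q' → {'b': 1}
m['s'] = 8 → {'b': 1, 's': 8}
m['b'] = 1+1 = 2 → {'b': 2, 's': 8}
m['s'] = 8+1 = 9 → {'b': 2, 's': 9}
m['m'] = m['b']+1 = 3 → {'b': 2, 's': 9, 'm': 3}
m['i'] = 5 → {'b': 2, 's': 9, 'm': 3, 'i': 5}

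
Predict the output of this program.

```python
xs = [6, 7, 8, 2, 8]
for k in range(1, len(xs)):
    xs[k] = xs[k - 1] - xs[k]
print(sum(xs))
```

k=1: xs[1] = 6-7 = -1 → [6, -1, 8, 2, 8]
k=2: xs[2] = (-1)-8 = -9 → [6, -1, -9, 2, 8]
k=3: xs[3] = (-9)-2 = -11 → [6, -1, -9, -11, 8]
k=4: xs[4] = (-11)-8 = -19 → [6, -1, -9, -11, -19]
sum = -34

-34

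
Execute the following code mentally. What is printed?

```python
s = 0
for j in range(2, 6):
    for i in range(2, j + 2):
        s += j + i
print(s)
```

j=2,i=2: s = 0+4 = 4
j=2,i=3: s = 4+5 = 9
j=3,i=2: s = 9+5 = 14
j=3,i=3: s = 14+6 = 20
j=3,i=4: s = 20+7 = 27
j=4,i=2: s = 27+6 = 33
j=4,i=3: s = 33+7 = 40
j=4,i=4: s = 40+8 = 48
j=4,i=5: s = 48+9 = 57
j=5,i=2: s = 57+7 = 64
j=5,i=3: s = 64+8 = 72
j=5,i=4: s = 72+9 = 81
j=5,i=5: s = 81+10 = 91
j=5,i=6: s = 91+11 = 102

102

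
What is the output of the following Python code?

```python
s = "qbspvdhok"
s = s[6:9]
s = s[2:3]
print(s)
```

slice [6:9] → 'hok'
slice [2:3] → 'k'

k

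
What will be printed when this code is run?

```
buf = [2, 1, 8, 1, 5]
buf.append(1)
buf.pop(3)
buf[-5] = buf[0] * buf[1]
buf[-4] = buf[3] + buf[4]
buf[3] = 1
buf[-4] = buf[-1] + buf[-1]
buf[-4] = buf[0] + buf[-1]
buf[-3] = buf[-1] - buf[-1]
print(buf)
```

[2, 3, 0, 1, 1]

append 1 → [2, 1, 8, 1, 5, 1]
pop(3) removes 1 → [2, 1, 8, 5, 1]
buf[-5] = buf[0]*buf[1] = 2*1 = 2 → [2, 1, 8, 5, 1]
buf[-4] = buf[3]+buf[4] = 5+1 = 6 → [2, 6, 8, 5, 1]
buf[3] = 1 → [2, 6, 8, 1, 1]
buf[-4] = buf[-1]+buf[-1] = 1+1 = 2 → [2, 2, 8, 1, 1]
buf[-4] = buf[0]+buf[-1] = 2+1 = 3 → [2, 3, 8, 1, 1]
buf[-3] = buf[-1]-buf[-1] = 1-1 = 0 → [2, 3, 0, 1, 1]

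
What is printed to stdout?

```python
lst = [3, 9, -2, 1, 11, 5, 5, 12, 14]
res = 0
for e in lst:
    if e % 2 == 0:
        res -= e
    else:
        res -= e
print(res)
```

-58

e=3: not even, res = 0-3 = -3
e=9: not even, res = (-3)-9 = -12
e=-2: even, res = (-12)-(-2) = -10
e=1: not even, res = (-10)-1 = -11
e=11: not even, res = (-11)-11 = -22
e=5: not even, res = (-22)-5 = -27
e=5: not even, res = (-27)-5 = -32
e=12: even, res = (-32)-12 = -44
e=14: even, res = (-44)-14 = -58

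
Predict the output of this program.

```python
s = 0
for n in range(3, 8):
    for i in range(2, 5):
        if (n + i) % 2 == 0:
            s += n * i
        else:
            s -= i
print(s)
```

n=3,i=2: odd sum, s = 0-2 = -2
n=3,i=3: even sum, s = (-2)+9 = 7
n=3,i=4: odd sum, s = 7-4 = 3
n=4,i=2: even sum, s = 3+8 = 11
n=4,i=3: odd sum, s = 11-3 = 8
n=4,i=4: even sum, s = 8+16 = 24
n=5,i=2: odd sum, s = 24-2 = 22
n=5,i=3: even sum, s = 22+15 = 37
n=5,i=4: odd sum, s = 37-4 = 33
n=6,i=2: even sum, s = 33+12 = 45
n=6,i=3: odd sum, s = 45-3 = 42
n=6,i=4: even sum, s = 42+24 = 66
n=7,i=2: odd sum, s = 66-2 = 64
n=7,i=3: even sum, s = 64+21 = 85
n=7,i=4: odd sum, s = 85-4 = 81

81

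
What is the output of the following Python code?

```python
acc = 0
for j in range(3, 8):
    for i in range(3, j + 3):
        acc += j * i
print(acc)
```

725

j=3,i=3: acc = 0+9 = 9
j=3,i=4: acc = 9+12 = 21
j=3,i=5: acc = 21+15 = 36
j=4,i=3: acc = 36+12 = 48
j=4,i=4: acc = 48+16 = 64
j=4,i=5: acc = 64+20 = 84
j=4,i=6: acc = 84+24 = 108
j=5,i=3: acc = 108+15 = 123
j=5,i=4: acc = 123+20 = 143
j=5,i=5: acc = 143+25 = 168
j=5,i=6: acc = 168+30 = 198
j=5,i=7: acc = 198+35 = 233
j=6,i=3: acc = 233+18 = 251
j=6,i=4: acc = 251+24 = 275
j=6,i=5: acc = 275+30 = 305
j=6,i=6: acc = 305+36 = 341
j=6,i=7: acc = 341+42 = 383
j=6,i=8: acc = 383+48 = 431
j=7,i=3: acc = 431+21 = 452
j=7,i=4: acc = 452+28 = 480
j=7,i=5: acc = 480+35 = 515
j=7,i=6: acc = 515+42 = 557
j=7,i=7: acc = 557+49 = 606
j=7,i=8: acc = 606+56 = 662
j=7,i=9: acc = 662+63 = 725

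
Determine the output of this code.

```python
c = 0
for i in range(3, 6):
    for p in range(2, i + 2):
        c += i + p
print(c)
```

93

i=3,p=2: c = 0+5 = 5
i=3,p=3: c = 5+6 = 11
i=3,p=4: c = 11+7 = 18
i=4,p=2: c = 18+6 = 24
i=4,p=3: c = 24+7 = 31
i=4,p=4: c = 31+8 = 39
i=4,p=5: c = 39+9 = 48
i=5,p=2: c = 48+7 = 55
i=5,p=3: c = 55+8 = 63
i=5,p=4: c = 63+9 = 72
i=5,p=5: c = 72+10 = 82
i=5,p=6: c = 82+11 = 93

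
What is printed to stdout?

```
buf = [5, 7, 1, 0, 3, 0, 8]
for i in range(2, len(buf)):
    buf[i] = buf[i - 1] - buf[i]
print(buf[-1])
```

-5

i=2: buf[2] = 7-1 = 6 → [5, 7, 6, 0, 3, 0, 8]
i=3: buf[3] = 6-0 = 6 → [5, 7, 6, 6, 3, 0, 8]
i=4: buf[4] = 6-3 = 3 → [5, 7, 6, 6, 3, 0, 8]
i=5: buf[5] = 3-0 = 3 → [5, 7, 6, 6, 3, 3, 8]
i=6: buf[6] = 3-8 = -5 → [5, 7, 6, 6, 3, 3, -5]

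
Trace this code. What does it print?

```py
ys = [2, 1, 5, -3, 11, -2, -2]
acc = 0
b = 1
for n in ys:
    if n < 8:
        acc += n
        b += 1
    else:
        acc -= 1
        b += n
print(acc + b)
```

18

n=2: <8, acc = 0+2 = 2; b=2
n=1: <8, acc = 2+1 = 3; b=3
n=5: <8, acc = 3+5 = 8; b=4
n=-3: <8, acc = 8+(-3) = 5; b=5
n=11: not <8, acc = 5-1 = 4; b=16
n=-2: <8, acc = 4+(-2) = 2; b=17
n=-2: <8, acc = 2+(-2) = 0; b=18
acc+b = 0+18 = 18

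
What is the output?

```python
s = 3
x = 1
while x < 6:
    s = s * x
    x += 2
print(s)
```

45

x=1: s = 3*1 = 3
x=3: s = 3*3 = 9
x=5: s = 9*5 = 45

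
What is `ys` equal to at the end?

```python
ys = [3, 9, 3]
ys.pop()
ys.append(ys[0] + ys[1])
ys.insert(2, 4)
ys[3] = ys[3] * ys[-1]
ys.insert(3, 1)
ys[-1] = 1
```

pop() removes 3 → [3, 9]
append ys[0]+ys[1] = 3+9 = 12 → [3, 9, 12]
insert 4 at 2 → [3, 9, 4, 12]
ys[3] = ys[3]*ys[-1] = 12*12 = 144 → [3, 9, 4, 144]
insert 1 at 3 → [3, 9, 4, 1, 144]
ys[-1] = 1 → [3, 9, 4, 1, 1]

[3, 9, 4, 1, 1]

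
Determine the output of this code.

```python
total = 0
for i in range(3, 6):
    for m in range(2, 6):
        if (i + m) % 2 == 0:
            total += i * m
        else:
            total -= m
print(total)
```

68

i=3,m=2: odd sum, total = 0-2 = -2
i=3,m=3: even sum, total = (-2)+9 = 7
i=3,m=4: odd sum, total = 7-4 = 3
i=3,m=5: even sum, total = 3+15 = 18
i=4,m=2: even sum, total = 18+8 = 26
i=4,m=3: odd sum, total = 26-3 = 23
i=4,m=4: even sum, total = 23+16 = 39
i=4,m=5: odd sum, total = 39-5 = 34
i=5,m=2: odd sum, total = 34-2 = 32
i=5,m=3: even sum, total = 32+15 = 47
i=5,m=4: odd sum, total = 47-4 = 43
i=5,m=5: even sum, total = 43+25 = 68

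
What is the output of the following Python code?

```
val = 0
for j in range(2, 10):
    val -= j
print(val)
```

j=2: val = 0-2 = -2
j=3: val = (-2)-3 = -5
j=4: val = (-5)-4 = -9
j=5: val = (-9)-5 = -14
j=6: val = (-14)-6 = -20
j=7: val = (-20)-7 = -27
j=8: val = (-27)-8 = -35
j=9: val = (-35)-9 = -44

-44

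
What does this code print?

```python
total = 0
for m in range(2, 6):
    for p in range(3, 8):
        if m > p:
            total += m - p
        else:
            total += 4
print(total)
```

72

m=2,p=3: not 2>3, total = 0+4 = 4
m=2,p=4: not 2>4, total = 4+4 = 8
m=2,p=5: not 2>5, total = 8+4 = 12
m=2,p=6: not 2>6, total = 12+4 = 16
m=2,p=7: not 2>7, total = 16+4 = 20
m=3,p=3: not 3>3, total = 20+4 = 24
m=3,p=4: not 3>4, total = 24+4 = 28
m=3,p=5: not 3>5, total = 28+4 = 32
m=3,p=6: not 3>6, total = 32+4 = 36
m=3,p=7: not 3>7, total = 36+4 = 40
m=4,p=3: 4>3, total = 40+1 = 41
m=4,p=4: not 4>4, total = 41+4 = 45
m=4,p=5: not 4>5, total = 45+4 = 49
m=4,p=6: not 4>6, total = 49+4 = 53
m=4,p=7: not 4>7, total = 53+4 = 57
m=5,p=3: 5>3, total = 57+2 = 59
m=5,p=4: 5>4, total = 59+1 = 60
m=5,p=5: not 5>5, total = 60+4 = 64
m=5,p=6: not 5>6, total = 64+4 = 68
m=5,p=7: not 5>7, total = 68+4 = 72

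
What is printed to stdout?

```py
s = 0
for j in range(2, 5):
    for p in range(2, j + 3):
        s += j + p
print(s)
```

j=2,p=2: s = 0+4 = 4
j=2,p=3: s = 4+5 = 9
j=2,p=4: s = 9+6 = 15
j=3,p=2: s = 15+5 = 20
j=3,p=3: s = 20+6 = 26
j=3,p=4: s = 26+7 = 33
j=3,p=5: s = 33+8 = 41
j=4,p=2: s = 41+6 = 47
j=4,p=3: s = 47+7 = 54
j=4,p=4: s = 54+8 = 62
j=4,p=5: s = 62+9 = 71
j=4,p=6: s = 71+10 = 81

81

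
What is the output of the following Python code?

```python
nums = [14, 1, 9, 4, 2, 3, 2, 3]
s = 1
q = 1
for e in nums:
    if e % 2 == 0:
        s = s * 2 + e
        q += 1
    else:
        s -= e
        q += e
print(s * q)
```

e=14: even, s = 1*2+14 = 16; q=2
e=1: not even, s = 16-1 = 15; q=3
e=9: not even, s = 15-9 = 6; q=12
e=4: even, s = 6*2+4 = 16; q=13
e=2: even, s = 16*2+2 = 34; q=14
e=3: not even, s = 34-3 = 31; q=17
e=2: even, s = 31*2+2 = 64; q=18
e=3: not even, s = 64-3 = 61; q=21
s*q = 61*21 = 1281

1281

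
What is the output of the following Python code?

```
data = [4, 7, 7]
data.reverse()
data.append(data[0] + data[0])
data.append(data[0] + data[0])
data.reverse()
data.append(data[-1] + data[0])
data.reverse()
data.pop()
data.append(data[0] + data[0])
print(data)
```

reverse → [7, 7, 4]
append data[0]+data[0] = 7+7 = 14 → [7, 7, 4, 14]
append data[0]+data[0] = 7+7 = 14 → [7, 7, 4, 14, 14]
reverse → [14, 14, 4, 7, 7]
append data[-1]+data[0] = 7+14 = 21 → [14, 14, 4, 7, 7, 21]
reverse → [21, 7, 7, 4, 14, 14]
pop() removes 14 → [21, 7, 7, 4, 14]
append data[0]+data[0] = 21+21 = 42 → [21, 7, 7, 4, 14, 42]

[21, 7, 7, 4, 14, 42]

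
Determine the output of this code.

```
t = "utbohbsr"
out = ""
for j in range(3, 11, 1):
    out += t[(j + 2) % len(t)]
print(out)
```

bsrutboh

j=3: add t[5]='b' → 'b'
j=4: add t[6]='s' → 'bs'
j=5: add t[7]='r' → 'bsr'
j=6: add t[0]='u' → 'bsru'
j=7: add t[1]='t' → 'bsrut'
j=8: add t[2]='b' → 'bsrutb'
j=9: add t[3]='o' → 'bsrutbo'
j=10: add t[4]='h' → 'bsrutboh'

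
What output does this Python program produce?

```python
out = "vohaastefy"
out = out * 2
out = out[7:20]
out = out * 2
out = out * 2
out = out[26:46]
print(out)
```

repeat ×2 → 'vohaastefyvohaastefy'
slice [7:20] → 'efyvohaastefy'
repeat ×2 → 'efyvohaastefyefyvohaastefy'
repeat ×2 → 'efyvohaastefyefyvohaastefyefyvohaastefyefyvohaastefy'
slice [26:46] → 'efyvohaastefyefyvoha'

efyvohaastefyefyvoha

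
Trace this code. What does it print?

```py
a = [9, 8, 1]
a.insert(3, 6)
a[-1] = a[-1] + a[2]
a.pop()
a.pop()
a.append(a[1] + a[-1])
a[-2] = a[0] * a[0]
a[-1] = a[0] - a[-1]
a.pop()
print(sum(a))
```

insert 6 at 3 → [9, 8, 1, 6]
a[-1] = a[-1]+a[2] = 6+1 = 7 → [9, 8, 1, 7]
pop() removes 7 → [9, 8, 1]
pop() removes 1 → [9, 8]
append a[1]+a[-1] = 8+8 = 16 → [9, 8, 16]
a[-2] = a[0]*a[0] = 9*9 = 81 → [9, 81, 16]
a[-1] = a[0]-a[-1] = 9-16 = -7 → [9, 81, -7]
pop() removes -7 → [9, 81]
sum = 90

90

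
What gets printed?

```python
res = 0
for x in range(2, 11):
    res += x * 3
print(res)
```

162

x=2: res = 0+2*3 = 6
x=3: res = 6+3*3 = 15
x=4: res = 15+4*3 = 27
x=5: res = 27+5*3 = 42
x=6: res = 42+6*3 = 60
x=7: res = 60+7*3 = 81
x=8: res = 81+8*3 = 105
x=9: res = 105+9*3 = 132
x=10: res = 132+10*3 = 162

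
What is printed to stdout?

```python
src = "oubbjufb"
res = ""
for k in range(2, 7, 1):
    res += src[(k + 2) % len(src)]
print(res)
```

k=2: add src[4]='j' → 'j'
k=3: add src[5]='u' → 'ju'
k=4: add src[6]='f' → 'juf'
k=5: add src[7]='b' → 'jufb'
k=6: add src[0]='o' → 'jufbo'

jufbo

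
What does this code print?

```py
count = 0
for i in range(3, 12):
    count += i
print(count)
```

63

i=3: count = 0+3 = 3
i=4: count = 3+4 = 7
i=5: count = 7+5 = 12
i=6: count = 12+6 = 18
i=7: count = 18+7 = 25
i=8: count = 25+8 = 33
i=9: count = 33+9 = 42
i=10: count = 42+10 = 52
i=11: count = 52+11 = 63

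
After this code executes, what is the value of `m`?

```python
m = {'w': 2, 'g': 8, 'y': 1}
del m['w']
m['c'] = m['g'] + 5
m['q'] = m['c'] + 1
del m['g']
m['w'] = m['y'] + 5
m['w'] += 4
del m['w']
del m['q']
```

{'y': 1, 'c': 13}

del 'w' → {'g': 8, 'y': 1}
m['c'] = m['g']+5 = 13 → {'g': 8, 'y': 1, 'c': 13}
m['q'] = m['c']+1 = 14 → {'g': 8, 'y': 1, 'c': 13, 'q': 14}
del 'g' → {'y': 1, 'c': 13, 'q': 14}
m['w'] = m['y']+5 = 6 → {'y': 1, 'c': 13, 'q': 14, 'w': 6}
m['w'] = 6+4 = 10 → {'y': 1, 'c': 13, 'q': 14, 'w': 10}
del 'w' → {'y': 1, 'c': 13, 'q': 14}
del 'q' → {'y': 1, 'c': 13}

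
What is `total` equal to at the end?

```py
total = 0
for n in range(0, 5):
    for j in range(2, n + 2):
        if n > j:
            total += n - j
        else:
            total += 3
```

n=1,j=2: not 1>2, total = 0+3 = 3
n=2,j=2: not 2>2, total = 3+3 = 6
n=2,j=3: not 2>3, total = 6+3 = 9
n=3,j=2: 3>2, total = 9+1 = 10
n=3,j=3: not 3>3, total = 10+3 = 13
n=3,j=4: not 3>4, total = 13+3 = 16
n=4,j=2: 4>2, total = 16+2 = 18
n=4,j=3: 4>3, total = 18+1 = 19
n=4,j=4: not 4>4, total = 19+3 = 22
n=4,j=5: not 4>5, total = 22+3 = 25

25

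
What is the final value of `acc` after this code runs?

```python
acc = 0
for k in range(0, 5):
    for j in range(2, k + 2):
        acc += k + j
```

60

k=1,j=2: acc = 0+3 = 3
k=2,j=2: acc = 3+4 = 7
k=2,j=3: acc = 7+5 = 12
k=3,j=2: acc = 12+5 = 17
k=3,j=3: acc = 17+6 = 23
k=3,j=4: acc = 23+7 = 30
k=4,j=2: acc = 30+6 = 36
k=4,j=3: acc = 36+7 = 43
k=4,j=4: acc = 43+8 = 51
k=4,j=5: acc = 51+9 = 60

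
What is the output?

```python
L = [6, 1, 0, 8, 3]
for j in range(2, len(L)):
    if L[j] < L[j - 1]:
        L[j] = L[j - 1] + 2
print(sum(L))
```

28

j=2: 0<1, L[2] = 1+2 = 3 → [6, 1, 3, 8, 3]
j=3: 8>=3, unchanged → [6, 1, 3, 8, 3]
j=4: 3<8, L[4] = 8+2 = 10 → [6, 1, 3, 8, 10]
sum = 28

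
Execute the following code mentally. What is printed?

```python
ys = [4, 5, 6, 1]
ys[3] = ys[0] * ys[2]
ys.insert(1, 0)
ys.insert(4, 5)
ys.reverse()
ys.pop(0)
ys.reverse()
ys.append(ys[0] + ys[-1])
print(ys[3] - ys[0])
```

2

ys[3] = ys[0]*ys[2] = 4*6 = 24 → [4, 5, 6, 24]
insert 0 at 1 → [4, 0, 5, 6, 24]
insert 5 at 4 → [4, 0, 5, 6, 5, 24]
reverse → [24, 5, 6, 5, 0, 4]
pop(0) removes 24 → [5, 6, 5, 0, 4]
reverse → [4, 0, 5, 6, 5]
append ys[0]+ys[-1] = 4+5 = 9 → [4, 0, 5, 6, 5, 9]
ys[3]-ys[0] = 6-4 = 2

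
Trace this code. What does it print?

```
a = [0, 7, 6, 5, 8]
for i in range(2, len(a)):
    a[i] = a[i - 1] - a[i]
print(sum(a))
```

i=2: a[2] = 7-6 = 1 → [0, 7, 1, 5, 8]
i=3: a[3] = 1-5 = -4 → [0, 7, 1, -4, 8]
i=4: a[4] = (-4)-8 = -12 → [0, 7, 1, -4, -12]
sum = -8

-8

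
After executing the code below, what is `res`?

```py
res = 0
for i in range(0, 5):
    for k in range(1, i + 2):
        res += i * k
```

i=0,k=1: res = 0+0 = 0
i=1,k=1: res = 0+1 = 1
i=1,k=2: res = 1+2 = 3
i=2,k=1: res = 3+2 = 5
i=2,k=2: res = 5+4 = 9
i=2,k=3: res = 9+6 = 15
i=3,k=1: res = 15+3 = 18
i=3,k=2: res = 18+6 = 24
i=3,k=3: res = 24+9 = 33
i=3,k=4: res = 33+12 = 45
i=4,k=1: res = 45+4 = 49
i=4,k=2: res = 49+8 = 57
i=4,k=3: res = 57+12 = 69
i=4,k=4: res = 69+16 = 85
i=4,k=5: res = 85+20 = 105

105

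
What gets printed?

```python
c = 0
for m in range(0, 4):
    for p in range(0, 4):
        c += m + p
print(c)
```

48

m=0,p=0: c = 0+0 = 0
m=0,p=1: c = 0+1 = 1
m=0,p=2: c = 1+2 = 3
m=0,p=3: c = 3+3 = 6
m=1,p=0: c = 6+1 = 7
m=1,p=1: c = 7+2 = 9
m=1,p=2: c = 9+3 = 12
m=1,p=3: c = 12+4 = 16
m=2,p=0: c = 16+2 = 18
m=2,p=1: c = 18+3 = 21
m=2,p=2: c = 21+4 = 25
m=2,p=3: c = 25+5 = 30
m=3,p=0: c = 30+3 = 33
m=3,p=1: c = 33+4 = 37
m=3,p=2: c = 37+5 = 42
m=3,p=3: c = 42+6 = 48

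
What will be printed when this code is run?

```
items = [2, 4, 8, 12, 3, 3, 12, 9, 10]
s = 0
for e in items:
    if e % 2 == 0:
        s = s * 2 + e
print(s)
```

274

e=2: even, s = 0*2+2 = 2
e=4: even, s = 2*2+4 = 8
e=8: even, s = 8*2+8 = 24
e=12: even, s = 24*2+12 = 60
e=3: not even
e=3: not even
e=12: even, s = 60*2+12 = 132
e=9: not even
e=10: even, s = 132*2+10 = 274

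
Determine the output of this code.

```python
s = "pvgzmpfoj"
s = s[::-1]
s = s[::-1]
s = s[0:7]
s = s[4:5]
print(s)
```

m

reverse → 'jofpmzgvp'
reverse → 'pvgzmpfoj'
slice [0:7] → 'pvgzmpf'
slice [4:5] → 'm'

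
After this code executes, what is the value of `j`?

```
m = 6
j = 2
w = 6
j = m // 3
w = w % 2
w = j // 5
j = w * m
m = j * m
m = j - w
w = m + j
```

j = 6//3 = 2
w = 6%2 = 0
w = 2//5 = 0
j = 0*6 = 0
m = 0*6 = 0
m = 0-0 = 0
w = 0+0 = 0

0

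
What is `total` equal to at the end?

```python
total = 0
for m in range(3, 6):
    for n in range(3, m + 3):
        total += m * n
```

233

m=3,n=3: total = 0+9 = 9
m=3,n=4: total = 9+12 = 21
m=3,n=5: total = 21+15 = 36
m=4,n=3: total = 36+12 = 48
m=4,n=4: total = 48+16 = 64
m=4,n=5: total = 64+20 = 84
m=4,n=6: total = 84+24 = 108
m=5,n=3: total = 108+15 = 123
m=5,n=4: total = 123+20 = 143
m=5,n=5: total = 143+25 = 168
m=5,n=6: total = 168+30 = 198
m=5,n=7: total = 198+35 = 233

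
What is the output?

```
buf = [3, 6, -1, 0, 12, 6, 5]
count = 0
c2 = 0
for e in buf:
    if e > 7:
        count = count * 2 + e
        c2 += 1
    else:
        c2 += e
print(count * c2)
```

240

e=3: not >7; c2=3
e=6: not >7; c2=9
e=-1: not >7; c2=8
e=0: not >7; c2=8
e=12: >7, count = 0*2+12 = 12; c2=9
e=6: not >7; c2=15
e=5: not >7; c2=20
count*c2 = 12*20 = 240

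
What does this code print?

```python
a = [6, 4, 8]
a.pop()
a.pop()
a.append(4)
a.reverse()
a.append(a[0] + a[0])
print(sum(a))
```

pop() removes 8 → [6, 4]
pop() removes 4 → [6]
append 4 → [6, 4]
reverse → [4, 6]
append a[0]+a[0] = 4+4 = 8 → [4, 6, 8]
sum = 18

18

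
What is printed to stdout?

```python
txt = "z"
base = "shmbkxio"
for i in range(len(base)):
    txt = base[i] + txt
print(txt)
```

i=0: prepend 's' → 'sz'
i=1: prepend 'h' → 'hsz'
i=2: prepend 'm' → 'mhsz'
i=3: prepend 'b' → 'bmhsz'
i=4: prepend 'k' → 'kbmhsz'
i=5: prepend 'x' → 'xkbmhsz'
i=6: prepend 'i' → 'ixkbmhsz'
i=7: prepend 'o' → 'oixkbmhsz'

oixkbmhsz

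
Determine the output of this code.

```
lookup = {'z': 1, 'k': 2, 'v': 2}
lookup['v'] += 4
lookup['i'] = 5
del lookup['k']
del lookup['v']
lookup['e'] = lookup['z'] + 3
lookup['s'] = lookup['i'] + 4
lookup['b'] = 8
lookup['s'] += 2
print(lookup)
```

{'z': 1, 'i': 5, 'e': 4, 's': 11, 'b': 8}

lookup['v'] = 2+4 = 6 → {'z': 1, 'k': 2, 'v': 6}
lookup['i'] = 5 → {'z': 1, 'k': 2, 'v': 6, 'i': 5}
del 'k' → {'z': 1, 'v': 6, 'i': 5}
del 'v' → {'z': 1, 'i': 5}
lookup['e'] = lookup['z']+3 = 4 → {'z': 1, 'i': 5, 'e': 4}
lookup['s'] = lookup['i']+4 = 9 → {'z': 1, 'i': 5, 'e': 4, 's': 9}
lookup['b'] = 8 → {'z': 1, 'i': 5, 'e': 4, 's': 9, 'b': 8}
lookup['s'] = 9+2 = 11 → {'z': 1, 'i': 5, 'e': 4, 's': 11, 'b': 8}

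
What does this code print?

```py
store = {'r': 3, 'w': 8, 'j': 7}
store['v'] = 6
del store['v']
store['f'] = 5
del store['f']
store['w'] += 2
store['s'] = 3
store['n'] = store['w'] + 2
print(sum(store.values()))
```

35

store['v'] = 6 → {'r': 3, 'w': 8, 'j': 7, 'v': 6}
del 'v' → {'r': 3, 'w': 8, 'j': 7}
store['f'] = 5 → {'r': 3, 'w': 8, 'j': 7, 'f': 5}
del 'f' → {'r': 3, 'w': 8, 'j': 7}
store['w'] = 8+2 = 10 → {'r': 3, 'w': 10, 'j': 7}
store['s'] = 3 → {'r': 3, 'w': 10, 'j': 7, 's': 3}
store['n'] = store['w']+2 = 12 → {'r': 3, 'w': 10, 'j': 7, 's': 3, 'n': 12}
sum of values = 35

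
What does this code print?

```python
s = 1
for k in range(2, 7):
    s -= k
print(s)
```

-19

k=2: s = 1-2 = -1
k=3: s = (-1)-3 = -4
k=4: s = (-4)-4 = -8
k=5: s = (-8)-5 = -13
k=6: s = (-13)-6 = -19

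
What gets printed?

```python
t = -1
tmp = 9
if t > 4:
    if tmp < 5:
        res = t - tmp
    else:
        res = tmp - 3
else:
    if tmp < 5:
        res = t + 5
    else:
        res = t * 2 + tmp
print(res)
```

7

t=-1, tmp=9
t > 4 is False; tmp < 5 is False
→ res = t * 2 + tmp = 7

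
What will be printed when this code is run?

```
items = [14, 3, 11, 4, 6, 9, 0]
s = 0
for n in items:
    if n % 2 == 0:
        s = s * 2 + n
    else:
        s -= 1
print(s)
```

n=14: even, s = 0*2+14 = 14
n=3: not even, s = 14-1 = 13
n=11: not even, s = 13-1 = 12
n=4: even, s = 12*2+4 = 28
n=6: even, s = 28*2+6 = 62
n=9: not even, s = 62-1 = 61
n=0: even, s = 61*2+0 = 122

122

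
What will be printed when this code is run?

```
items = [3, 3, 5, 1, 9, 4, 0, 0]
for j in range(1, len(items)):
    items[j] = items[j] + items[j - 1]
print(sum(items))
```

128

j=1: items[1] = 3+3 = 6 → [3, 6, 5, 1, 9, 4, 0, 0]
j=2: items[2] = 5+6 = 11 → [3, 6, 11, 1, 9, 4, 0, 0]
j=3: items[3] = 1+11 = 12 → [3, 6, 11, 12, 9, 4, 0, 0]
j=4: items[4] = 9+12 = 21 → [3, 6, 11, 12, 21, 4, 0, 0]
j=5: items[5] = 4+21 = 25 → [3, 6, 11, 12, 21, 25, 0, 0]
j=6: items[6] = 0+25 = 25 → [3, 6, 11, 12, 21, 25, 25, 0]
j=7: items[7] = 0+25 = 25 → [3, 6, 11, 12, 21, 25, 25, 25]
sum = 128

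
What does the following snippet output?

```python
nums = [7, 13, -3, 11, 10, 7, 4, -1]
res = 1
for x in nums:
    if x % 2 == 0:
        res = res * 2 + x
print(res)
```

28

x=7: not even
x=13: not even
x=-3: not even
x=11: not even
x=10: even, res = 1*2+10 = 12
x=7: not even
x=4: even, res = 12*2+4 = 28
x=-1: not even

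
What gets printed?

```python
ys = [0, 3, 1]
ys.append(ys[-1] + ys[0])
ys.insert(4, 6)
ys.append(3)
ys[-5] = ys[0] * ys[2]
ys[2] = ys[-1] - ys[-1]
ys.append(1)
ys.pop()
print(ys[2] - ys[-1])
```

-3

append ys[-1]+ys[0] = 1+0 = 1 → [0, 3, 1, 1]
insert 6 at 4 → [0, 3, 1, 1, 6]
append 3 → [0, 3, 1, 1, 6, 3]
ys[-5] = ys[0]*ys[2] = 0*1 = 0 → [0, 0, 1, 1, 6, 3]
ys[2] = ys[-1]-ys[-1] = 3-3 = 0 → [0, 0, 0, 1, 6, 3]
append 1 → [0, 0, 0, 1, 6, 3, 1]
pop() removes 1 → [0, 0, 0, 1, 6, 3]
ys[2]-ys[-1] = 0-3 = -3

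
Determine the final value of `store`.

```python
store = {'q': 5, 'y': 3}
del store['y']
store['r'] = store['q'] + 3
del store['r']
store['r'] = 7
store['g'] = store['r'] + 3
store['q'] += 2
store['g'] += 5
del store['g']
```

del 'y' → {'q': 5}
store['r'] = store['q']+3 = 8 → {'q': 5, 'r': 8}
del 'r' → {'q': 5}
store['r'] = 7 → {'q': 5, 'r': 7}
store['g'] = store['r']+3 = 10 → {'q': 5, 'r': 7, 'g': 10}
store['q'] = 5+2 = 7 → {'q': 7, 'r': 7, 'g': 10}
store['g'] = 10+5 = 15 → {'q': 7, 'r': 7, 'g': 15}
del 'g' → {'q': 7, 'r': 7}

{'q': 7, 'r': 7}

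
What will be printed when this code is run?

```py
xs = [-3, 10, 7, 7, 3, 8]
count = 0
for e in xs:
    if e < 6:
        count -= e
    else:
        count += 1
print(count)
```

e=-3: <6, count = 0-(-3) = 3
e=10: not <6, count = 3+1 = 4
e=7: not <6, count = 4+1 = 5
e=7: not <6, count = 5+1 = 6
e=3: <6, count = 6-3 = 3
e=8: not <6, count = 3+1 = 4

4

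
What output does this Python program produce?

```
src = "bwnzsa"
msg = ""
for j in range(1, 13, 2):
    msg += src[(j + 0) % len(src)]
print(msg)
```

wzawza

j=1: add src[1]='w' → 'w'
j=3: add src[3]='z' → 'wz'
j=5: add src[5]='a' → 'wza'
j=7: add src[1]='w' → 'wzaw'
j=9: add src[3]='z' → 'wzawz'
j=11: add src[5]='a' → 'wzawza'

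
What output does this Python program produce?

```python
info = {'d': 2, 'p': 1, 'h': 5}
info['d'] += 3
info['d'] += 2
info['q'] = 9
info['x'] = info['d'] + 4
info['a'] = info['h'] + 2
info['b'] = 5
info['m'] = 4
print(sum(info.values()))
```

info['d'] = 2+3 = 5 → {'d': 5, 'p': 1, 'h': 5}
info['d'] = 5+2 = 7 → {'d': 7, 'p': 1, 'h': 5}
info['q'] = 9 → {'d': 7, 'p': 1, 'h': 5, 'q': 9}
info['x'] = info['d']+4 = 11 → {'d': 7, 'p': 1, 'h': 5, 'q': 9, 'x': 11}
info['a'] = info['h']+2 = 7 → {'d': 7, 'p': 1, 'h': 5, 'q': 9, 'x': 11, 'a': 7}
info['b'] = 5 → {'d': 7, 'p': 1, 'h': 5, 'q': 9, 'x': 11, 'a': 7, 'b': 5}
info['m'] = 4 → {'d': 7, 'p': 1, 'h': 5, 'q': 9, 'x': 11, 'a': 7, 'b': 5, 'm': 4}
sum of values = 49

49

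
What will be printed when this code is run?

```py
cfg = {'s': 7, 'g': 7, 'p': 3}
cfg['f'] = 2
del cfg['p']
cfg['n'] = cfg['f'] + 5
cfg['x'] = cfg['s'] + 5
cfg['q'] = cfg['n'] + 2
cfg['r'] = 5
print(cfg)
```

{'s': 7, 'g': 7, 'f': 2, 'n': 7, 'x': 12, 'q': 9, 'r': 5}

cfg['f'] = 2 → {'s': 7, 'g': 7, 'p': 3, 'f': 2}
del 'p' → {'s': 7, 'g': 7, 'f': 2}
cfg['n'] = cfg['f']+5 = 7 → {'s': 7, 'g': 7, 'f': 2, 'n': 7}
cfg['x'] = cfg['s']+5 = 12 → {'s': 7, 'g': 7, 'f': 2, 'n': 7, 'x': 12}
cfg['q'] = cfg['n']+2 = 9 → {'s': 7, 'g': 7, 'f': 2, 'n': 7, 'x': 12, 'q': 9}
cfg['r'] = 5 → {'s': 7, 'g': 7, 'f': 2, 'n': 7, 'x': 12, 'q': 9, 'r': 5}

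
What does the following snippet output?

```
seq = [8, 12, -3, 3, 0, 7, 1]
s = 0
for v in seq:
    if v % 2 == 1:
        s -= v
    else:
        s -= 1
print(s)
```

v=8: not odd, s = 0-1 = -1
v=12: not odd, s = (-1)-1 = -2
v=-3: odd, s = (-2)-(-3) = 1
v=3: odd, s = 1-3 = -2
v=0: not odd, s = (-2)-1 = -3
v=7: odd, s = (-3)-7 = -10
v=1: odd, s = (-10)-1 = -11

-11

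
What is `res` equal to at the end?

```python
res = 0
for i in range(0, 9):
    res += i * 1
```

i=0: res = 0+0*1 = 0
i=1: res = 0+1*1 = 1
i=2: res = 1+2*1 = 3
i=3: res = 3+3*1 = 6
i=4: res = 6+4*1 = 10
i=5: res = 10+5*1 = 15
i=6: res = 15+6*1 = 21
i=7: res = 21+7*1 = 28
i=8: res = 28+8*1 = 36

36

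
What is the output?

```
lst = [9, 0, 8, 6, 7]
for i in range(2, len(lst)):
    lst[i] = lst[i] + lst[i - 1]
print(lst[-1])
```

i=2: lst[2] = 8+0 = 8 → [9, 0, 8, 6, 7]
i=3: lst[3] = 6+8 = 14 → [9, 0, 8, 14, 7]
i=4: lst[4] = 7+14 = 21 → [9, 0, 8, 14, 21]

21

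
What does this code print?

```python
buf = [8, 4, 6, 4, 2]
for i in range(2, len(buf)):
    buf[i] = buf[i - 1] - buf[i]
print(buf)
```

i=2: buf[2] = 4-6 = -2 → [8, 4, -2, 4, 2]
i=3: buf[3] = (-2)-4 = -6 → [8, 4, -2, -6, 2]
i=4: buf[4] = (-6)-2 = -8 → [8, 4, -2, -6, -8]

[8, 4, -2, -6, -8]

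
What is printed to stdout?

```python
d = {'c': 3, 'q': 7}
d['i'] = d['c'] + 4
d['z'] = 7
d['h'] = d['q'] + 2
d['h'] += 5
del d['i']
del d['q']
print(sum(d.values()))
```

d['i'] = d['c']+4 = 7 → {'c': 3, 'q': 7, 'i': 7}
d['z'] = 7 → {'c': 3, 'q': 7, 'i': 7, 'z': 7}
d['h'] = d['q']+2 = 9 → {'c': 3, 'q': 7, 'i': 7, 'z': 7, 'h': 9}
d['h'] = 9+5 = 14 → {'c': 3, 'q': 7, 'i': 7, 'z': 7, 'h': 14}
del 'i' → {'c': 3, 'q': 7, 'z': 7, 'h': 14}
del 'q' → {'c': 3, 'z': 7, 'h': 14}
sum of values = 24

24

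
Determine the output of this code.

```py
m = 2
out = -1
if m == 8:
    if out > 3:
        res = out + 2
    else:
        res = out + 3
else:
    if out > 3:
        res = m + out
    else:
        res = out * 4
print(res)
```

-4

m=2, out=-1
m == 8 is False; out > 3 is False
→ res = out * 4 = -4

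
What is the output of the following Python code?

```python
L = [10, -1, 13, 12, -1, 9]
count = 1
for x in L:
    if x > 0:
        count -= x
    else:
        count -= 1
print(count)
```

-45

x=10: >0, count = 1-10 = -9
x=-1: not >0, count = (-9)-1 = -10
x=13: >0, count = (-10)-13 = -23
x=12: >0, count = (-23)-12 = -35
x=-1: not >0, count = (-35)-1 = -36
x=9: >0, count = (-36)-9 = -45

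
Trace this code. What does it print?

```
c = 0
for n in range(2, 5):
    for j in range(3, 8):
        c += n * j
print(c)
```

225

n=2,j=3: c = 0+6 = 6
n=2,j=4: c = 6+8 = 14
n=2,j=5: c = 14+10 = 24
n=2,j=6: c = 24+12 = 36
n=2,j=7: c = 36+14 = 50
n=3,j=3: c = 50+9 = 59
n=3,j=4: c = 59+12 = 71
n=3,j=5: c = 71+15 = 86
n=3,j=6: c = 86+18 = 104
n=3,j=7: c = 104+21 = 125
n=4,j=3: c = 125+12 = 137
n=4,j=4: c = 137+16 = 153
n=4,j=5: c = 153+20 = 173
n=4,j=6: c = 173+24 = 197
n=4,j=7: c = 197+28 = 225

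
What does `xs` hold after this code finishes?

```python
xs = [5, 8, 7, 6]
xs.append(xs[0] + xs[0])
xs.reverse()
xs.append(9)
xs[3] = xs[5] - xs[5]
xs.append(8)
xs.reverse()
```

append xs[0]+xs[0] = 5+5 = 10 → [5, 8, 7, 6, 10]
reverse → [10, 6, 7, 8, 5]
append 9 → [10, 6, 7, 8, 5, 9]
xs[3] = xs[5]-xs[5] = 9-9 = 0 → [10, 6, 7, 0, 5, 9]
append 8 → [10, 6, 7, 0, 5, 9, 8]
reverse → [8, 9, 5, 0, 7, 6, 10]

[8, 9, 5, 0, 7, 6, 10]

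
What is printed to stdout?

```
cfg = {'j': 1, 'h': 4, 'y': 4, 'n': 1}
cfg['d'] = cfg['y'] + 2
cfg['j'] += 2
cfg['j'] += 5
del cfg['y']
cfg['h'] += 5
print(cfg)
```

cfg['d'] = cfg['y']+2 = 6 → {'j': 1, 'h': 4, 'y': 4, 'n': 1, 'd': 6}
cfg['j'] = 1+2 = 3 → {'j': 3, 'h': 4, 'y': 4, 'n': 1, 'd': 6}
cfg['j'] = 3+5 = 8 → {'j': 8, 'h': 4, 'y': 4, 'n': 1, 'd': 6}
del 'y' → {'j': 8, 'h': 4, 'n': 1, 'd': 6}
cfg['h'] = 4+5 = 9 → {'j': 8, 'h': 9, 'n': 1, 'd': 6}

{'j': 8, 'h': 9, 'n': 1, 'd': 6}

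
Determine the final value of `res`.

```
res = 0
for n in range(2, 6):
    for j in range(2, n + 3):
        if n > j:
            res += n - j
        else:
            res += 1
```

22

n=2,j=2: not 2>2, res = 0+1 = 1
n=2,j=3: not 2>3, res = 1+1 = 2
n=2,j=4: not 2>4, res = 2+1 = 3
n=3,j=2: 3>2, res = 3+1 = 4
n=3,j=3: not 3>3, res = 4+1 = 5
n=3,j=4: not 3>4, res = 5+1 = 6
n=3,j=5: not 3>5, res = 6+1 = 7
n=4,j=2: 4>2, res = 7+2 = 9
n=4,j=3: 4>3, res = 9+1 = 10
n=4,j=4: not 4>4, res = 10+1 = 11
n=4,j=5: not 4>5, res = 11+1 = 12
n=4,j=6: not 4>6, res = 12+1 = 13
n=5,j=2: 5>2, res = 13+3 = 16
n=5,j=3: 5>3, res = 16+2 = 18
n=5,j=4: 5>4, res = 18+1 = 19
n=5,j=5: not 5>5, res = 19+1 = 20
n=5,j=6: not 5>6, res = 20+1 = 21
n=5,j=7: not 5>7, res = 21+1 = 22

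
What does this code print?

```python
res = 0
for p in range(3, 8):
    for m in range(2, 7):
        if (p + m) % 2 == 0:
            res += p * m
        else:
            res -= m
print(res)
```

p=3,m=2: odd sum, res = 0-2 = -2
p=3,m=3: even sum, res = (-2)+9 = 7
p=3,m=4: odd sum, res = 7-4 = 3
p=3,m=5: even sum, res = 3+15 = 18
p=3,m=6: odd sum, res = 18-6 = 12
p=4,m=2: even sum, res = 12+8 = 20
p=4,m=3: odd sum, res = 20-3 = 17
p=4,m=4: even sum, res = 17+16 = 33
p=4,m=5: odd sum, res = 33-5 = 28
p=4,m=6: even sum, res = 28+24 = 52
p=5,m=2: odd sum, res = 52-2 = 50
p=5,m=3: even sum, res = 50+15 = 65
p=5,m=4: odd sum, res = 65-4 = 61
p=5,m=5: even sum, res = 61+25 = 86
p=5,m=6: odd sum, res = 86-6 = 80
p=6,m=2: even sum, res = 80+12 = 92
p=6,m=3: odd sum, res = 92-3 = 89
p=6,m=4: even sum, res = 89+24 = 113
p=6,m=5: odd sum, res = 113-5 = 108
p=6,m=6: even sum, res = 108+36 = 144
p=7,m=2: odd sum, res = 144-2 = 142
p=7,m=3: even sum, res = 142+21 = 163
p=7,m=4: odd sum, res = 163-4 = 159
p=7,m=5: even sum, res = 159+35 = 194
p=7,m=6: odd sum, res = 194-6 = 188

188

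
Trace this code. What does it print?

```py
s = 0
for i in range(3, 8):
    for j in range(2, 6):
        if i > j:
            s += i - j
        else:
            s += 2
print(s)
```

i=3,j=2: 3>2, s = 0+1 = 1
i=3,j=3: not 3>3, s = 1+2 = 3
i=3,j=4: not 3>4, s = 3+2 = 5
i=3,j=5: not 3>5, s = 5+2 = 7
i=4,j=2: 4>2, s = 7+2 = 9
i=4,j=3: 4>3, s = 9+1 = 10
i=4,j=4: not 4>4, s = 10+2 = 12
i=4,j=5: not 4>5, s = 12+2 = 14
i=5,j=2: 5>2, s = 14+3 = 17
i=5,j=3: 5>3, s = 17+2 = 19
i=5,j=4: 5>4, s = 19+1 = 20
i=5,j=5: not 5>5, s = 20+2 = 22
i=6,j=2: 6>2, s = 22+4 = 26
i=6,j=3: 6>3, s = 26+3 = 29
i=6,j=4: 6>4, s = 29+2 = 31
i=6,j=5: 6>5, s = 31+1 = 32
i=7,j=2: 7>2, s = 32+5 = 37
i=7,j=3: 7>3, s = 37+4 = 41
i=7,j=4: 7>4, s = 41+3 = 44
i=7,j=5: 7>5, s = 44+2 = 46

46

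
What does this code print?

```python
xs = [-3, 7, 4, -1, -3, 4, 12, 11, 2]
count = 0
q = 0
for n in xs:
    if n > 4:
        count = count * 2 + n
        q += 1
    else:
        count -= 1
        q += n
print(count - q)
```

n=-3: not >4, count = 0-1 = -1; q=-3
n=7: >4, count = (-1)*2+7 = 5; q=-2
n=4: not >4, count = 5-1 = 4; q=2
n=-1: not >4, count = 4-1 = 3; q=1
n=-3: not >4, count = 3-1 = 2; q=-2
n=4: not >4, count = 2-1 = 1; q=2
n=12: >4, count = 1*2+12 = 14; q=3
n=11: >4, count = 14*2+11 = 39; q=4
n=2: not >4, count = 39-1 = 38; q=6
count-q = 38-6 = 32

32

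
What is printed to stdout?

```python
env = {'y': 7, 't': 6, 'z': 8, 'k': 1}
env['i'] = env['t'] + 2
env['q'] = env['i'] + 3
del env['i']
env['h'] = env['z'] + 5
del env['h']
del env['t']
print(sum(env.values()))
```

27

env['i'] = env['t']+2 = 8 → {'y': 7, 't': 6, 'z': 8, 'k': 1, 'i': 8}
env['q'] = env['i']+3 = 11 → {'y': 7, 't': 6, 'z': 8, 'k': 1, 'i': 8, 'q': 11}
del 'i' → {'y': 7, 't': 6, 'z': 8, 'k': 1, 'q': 11}
env['h'] = env['z']+5 = 13 → {'y': 7, 't': 6, 'z': 8, 'k': 1, 'q': 11, 'h': 13}
del 'h' → {'y': 7, 't': 6, 'z': 8, 'k': 1, 'q': 11}
del 't' → {'y': 7, 'z': 8, 'k': 1, 'q': 11}
sum of values = 27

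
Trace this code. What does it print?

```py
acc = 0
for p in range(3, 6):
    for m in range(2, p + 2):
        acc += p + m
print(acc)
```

93

p=3,m=2: acc = 0+5 = 5
p=3,m=3: acc = 5+6 = 11
p=3,m=4: acc = 11+7 = 18
p=4,m=2: acc = 18+6 = 24
p=4,m=3: acc = 24+7 = 31
p=4,m=4: acc = 31+8 = 39
p=4,m=5: acc = 39+9 = 48
p=5,m=2: acc = 48+7 = 55
p=5,m=3: acc = 55+8 = 63
p=5,m=4: acc = 63+9 = 72
p=5,m=5: acc = 72+10 = 82
p=5,m=6: acc = 82+11 = 93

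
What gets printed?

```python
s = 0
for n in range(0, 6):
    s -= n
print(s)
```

-15

n=0: s = 0-0 = 0
n=1: s = 0-1 = -1
n=2: s = (-1)-2 = -3
n=3: s = (-3)-3 = -6
n=4: s = (-6)-4 = -10
n=5: s = (-10)-5 = -15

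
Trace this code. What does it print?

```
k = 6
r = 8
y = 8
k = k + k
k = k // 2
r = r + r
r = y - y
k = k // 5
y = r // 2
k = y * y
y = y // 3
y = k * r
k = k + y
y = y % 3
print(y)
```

k = 6+6 = 12
k = 12//2 = 6
r = 8+8 = 16
r = 8-8 = 0
k = 6//5 = 1
y = 0//2 = 0
k = 0*0 = 0
y = 0//3 = 0
y = 0*0 = 0
k = 0+0 = 0
y = 0%3 = 0

0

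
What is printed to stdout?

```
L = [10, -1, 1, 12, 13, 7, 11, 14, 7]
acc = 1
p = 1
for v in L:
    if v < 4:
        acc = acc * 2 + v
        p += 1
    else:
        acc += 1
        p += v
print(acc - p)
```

v=10: not <4, acc = 1+1 = 2; p=11
v=-1: <4, acc = 2*2+(-1) = 3; p=12
v=1: <4, acc = 3*2+1 = 7; p=13
v=12: not <4, acc = 7+1 = 8; p=25
v=13: not <4, acc = 8+1 = 9; p=38
v=7: not <4, acc = 9+1 = 10; p=45
v=11: not <4, acc = 10+1 = 11; p=56
v=14: not <4, acc = 11+1 = 12; p=70
v=7: not <4, acc = 12+1 = 13; p=77
acc-p = 13-77 = -64

-64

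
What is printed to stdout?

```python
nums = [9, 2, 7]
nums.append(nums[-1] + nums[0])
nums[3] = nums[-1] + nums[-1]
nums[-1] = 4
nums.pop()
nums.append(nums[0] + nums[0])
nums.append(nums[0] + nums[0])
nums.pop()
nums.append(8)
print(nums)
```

append nums[-1]+nums[0] = 7+9 = 16 → [9, 2, 7, 16]
nums[3] = nums[-1]+nums[-1] = 16+16 = 32 → [9, 2, 7, 32]
nums[-1] = 4 → [9, 2, 7, 4]
pop() removes 4 → [9, 2, 7]
append nums[0]+nums[0] = 9+9 = 18 → [9, 2, 7, 18]
append nums[0]+nums[0] = 9+9 = 18 → [9, 2, 7, 18, 18]
pop() removes 18 → [9, 2, 7, 18]
append 8 → [9, 2, 7, 18, 8]

[9, 2, 7, 18, 8]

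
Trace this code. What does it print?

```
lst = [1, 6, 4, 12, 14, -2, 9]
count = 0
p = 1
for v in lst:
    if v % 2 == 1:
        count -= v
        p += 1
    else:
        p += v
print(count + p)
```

27

v=1: odd, count = 0-1 = -1; p=2
v=6: not odd; p=8
v=4: not odd; p=12
v=12: not odd; p=24
v=14: not odd; p=38
v=-2: not odd; p=36
v=9: odd, count = (-1)-9 = -10; p=37
count+p = (-10)+37 = 27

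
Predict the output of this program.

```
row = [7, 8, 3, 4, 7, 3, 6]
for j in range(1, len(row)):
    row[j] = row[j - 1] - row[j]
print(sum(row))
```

-63

j=1: row[1] = 7-8 = -1 → [7, -1, 3, 4, 7, 3, 6]
j=2: row[2] = (-1)-3 = -4 → [7, -1, -4, 4, 7, 3, 6]
j=3: row[3] = (-4)-4 = -8 → [7, -1, -4, -8, 7, 3, 6]
j=4: row[4] = (-8)-7 = -15 → [7, -1, -4, -8, -15, 3, 6]
j=5: row[5] = (-15)-3 = -18 → [7, -1, -4, -8, -15, -18, 6]
j=6: row[6] = (-18)-6 = -24 → [7, -1, -4, -8, -15, -18, -24]
sum = -63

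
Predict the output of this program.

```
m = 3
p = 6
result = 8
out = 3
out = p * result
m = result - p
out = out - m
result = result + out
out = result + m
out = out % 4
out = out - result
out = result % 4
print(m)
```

2

out = 6*8 = 48
m = 8-6 = 2
out = 48-2 = 46
result = 8+46 = 54
out = 54+2 = 56
out = 56%4 = 0
out = 0-54 = -54
out = 54%4 = 2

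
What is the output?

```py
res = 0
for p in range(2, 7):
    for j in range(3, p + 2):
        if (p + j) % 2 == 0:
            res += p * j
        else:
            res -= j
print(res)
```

85

p=2,j=3: odd sum, res = 0-3 = -3
p=3,j=3: even sum, res = (-3)+9 = 6
p=3,j=4: odd sum, res = 6-4 = 2
p=4,j=3: odd sum, res = 2-3 = -1
p=4,j=4: even sum, res = (-1)+16 = 15
p=4,j=5: odd sum, res = 15-5 = 10
p=5,j=3: even sum, res = 10+15 = 25
p=5,j=4: odd sum, res = 25-4 = 21
p=5,j=5: even sum, res = 21+25 = 46
p=5,j=6: odd sum, res = 46-6 = 40
p=6,j=3: odd sum, res = 40-3 = 37
p=6,j=4: even sum, res = 37+24 = 61
p=6,j=5: odd sum, res = 61-5 = 56
p=6,j=6: even sum, res = 56+36 = 92
p=6,j=7: odd sum, res = 92-7 = 85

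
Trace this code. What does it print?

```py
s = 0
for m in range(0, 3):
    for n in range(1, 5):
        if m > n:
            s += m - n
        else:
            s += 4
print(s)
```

m=0,n=1: not 0>1, s = 0+4 = 4
m=0,n=2: not 0>2, s = 4+4 = 8
m=0,n=3: not 0>3, s = 8+4 = 12
m=0,n=4: not 0>4, s = 12+4 = 16
m=1,n=1: not 1>1, s = 16+4 = 20
m=1,n=2: not 1>2, s = 20+4 = 24
m=1,n=3: not 1>3, s = 24+4 = 28
m=1,n=4: not 1>4, s = 28+4 = 32
m=2,n=1: 2>1, s = 32+1 = 33
m=2,n=2: not 2>2, s = 33+4 = 37
m=2,n=3: not 2>3, s = 37+4 = 41
m=2,n=4: not 2>4, s = 41+4 = 45

45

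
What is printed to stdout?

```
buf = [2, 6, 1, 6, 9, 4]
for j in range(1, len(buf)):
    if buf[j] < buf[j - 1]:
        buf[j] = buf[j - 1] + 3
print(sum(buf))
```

j=1: 6>=2, unchanged → [2, 6, 1, 6, 9, 4]
j=2: 1<6, buf[2] = 6+3 = 9 → [2, 6, 9, 6, 9, 4]
j=3: 6<9, buf[3] = 9+3 = 12 → [2, 6, 9, 12, 9, 4]
j=4: 9<12, buf[4] = 12+3 = 15 → [2, 6, 9, 12, 15, 4]
j=5: 4<15, buf[5] = 15+3 = 18 → [2, 6, 9, 12, 15, 18]
sum = 62

62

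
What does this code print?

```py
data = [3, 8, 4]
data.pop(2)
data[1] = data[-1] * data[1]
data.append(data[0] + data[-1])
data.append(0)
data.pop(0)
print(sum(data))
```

pop(2) removes 4 → [3, 8]
data[1] = data[-1]*data[1] = 8*8 = 64 → [3, 64]
append data[0]+data[-1] = 3+64 = 67 → [3, 64, 67]
append 0 → [3, 64, 67, 0]
pop(0) removes 3 → [64, 67, 0]
sum = 131

131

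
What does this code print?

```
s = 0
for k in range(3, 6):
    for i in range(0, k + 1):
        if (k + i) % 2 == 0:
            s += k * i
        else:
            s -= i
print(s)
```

69

k=3,i=0: odd sum, s = 0-0 = 0
k=3,i=1: even sum, s = 0+3 = 3
k=3,i=2: odd sum, s = 3-2 = 1
k=3,i=3: even sum, s = 1+9 = 10
k=4,i=0: even sum, s = 10+0 = 10
k=4,i=1: odd sum, s = 10-1 = 9
k=4,i=2: even sum, s = 9+8 = 17
k=4,i=3: odd sum, s = 17-3 = 14
k=4,i=4: even sum, s = 14+16 = 30
k=5,i=0: odd sum, s = 30-0 = 30
k=5,i=1: even sum, s = 30+5 = 35
k=5,i=2: odd sum, s = 35-2 = 33
k=5,i=3: even sum, s = 33+15 = 48
k=5,i=4: odd sum, s = 48-4 = 44
k=5,i=5: even sum, s = 44+25 = 69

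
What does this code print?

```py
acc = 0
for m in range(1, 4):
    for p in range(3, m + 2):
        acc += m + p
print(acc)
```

m=2,p=3: acc = 0+5 = 5
m=3,p=3: acc = 5+6 = 11
m=3,p=4: acc = 11+7 = 18

18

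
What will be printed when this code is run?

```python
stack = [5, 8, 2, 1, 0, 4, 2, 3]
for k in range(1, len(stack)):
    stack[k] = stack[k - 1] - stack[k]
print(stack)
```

[5, -3, -5, -6, -6, -10, -12, -15]

k=1: stack[1] = 5-8 = -3 → [5, -3, 2, 1, 0, 4, 2, 3]
k=2: stack[2] = (-3)-2 = -5 → [5, -3, -5, 1, 0, 4, 2, 3]
k=3: stack[3] = (-5)-1 = -6 → [5, -3, -5, -6, 0, 4, 2, 3]
k=4: stack[4] = (-6)-0 = -6 → [5, -3, -5, -6, -6, 4, 2, 3]
k=5: stack[5] = (-6)-4 = -10 → [5, -3, -5, -6, -6, -10, 2, 3]
k=6: stack[6] = (-10)-2 = -12 → [5, -3, -5, -6, -6, -10, -12, 3]
k=7: stack[7] = (-12)-3 = -15 → [5, -3, -5, -6, -6, -10, -12, -15]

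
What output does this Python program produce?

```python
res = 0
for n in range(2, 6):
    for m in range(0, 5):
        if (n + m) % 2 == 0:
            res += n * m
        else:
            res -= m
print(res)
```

48

n=2,m=0: even sum, res = 0+0 = 0
n=2,m=1: odd sum, res = 0-1 = -1
n=2,m=2: even sum, res = (-1)+4 = 3
n=2,m=3: odd sum, res = 3-3 = 0
n=2,m=4: even sum, res = 0+8 = 8
n=3,m=0: odd sum, res = 8-0 = 8
n=3,m=1: even sum, res = 8+3 = 11
n=3,m=2: odd sum, res = 11-2 = 9
n=3,m=3: even sum, res = 9+9 = 18
n=3,m=4: odd sum, res = 18-4 = 14
n=4,m=0: even sum, res = 14+0 = 14
n=4,m=1: odd sum, res = 14-1 = 13
n=4,m=2: even sum, res = 13+8 = 21
n=4,m=3: odd sum, res = 21-3 = 18
n=4,m=4: even sum, res = 18+16 = 34
n=5,m=0: odd sum, res = 34-0 = 34
n=5,m=1: even sum, res = 34+5 = 39
n=5,m=2: odd sum, res = 39-2 = 37
n=5,m=3: even sum, res = 37+15 = 52
n=5,m=4: odd sum, res = 52-4 = 48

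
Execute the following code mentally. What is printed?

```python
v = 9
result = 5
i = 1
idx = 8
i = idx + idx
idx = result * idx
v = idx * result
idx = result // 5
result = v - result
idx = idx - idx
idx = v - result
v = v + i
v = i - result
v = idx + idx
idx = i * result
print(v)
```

10

i = 8+8 = 16
idx = 5*8 = 40
v = 40*5 = 200
idx = 5//5 = 1
result = 200-5 = 195
idx = 1-1 = 0
idx = 200-195 = 5
v = 200+16 = 216
v = 16-195 = -179
v = 5+5 = 10
idx = 16*195 = 3120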